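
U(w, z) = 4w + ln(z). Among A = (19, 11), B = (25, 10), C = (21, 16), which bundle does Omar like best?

Evaluate utility at each bundle:
U(A) = 78.398.
U(B) = 102.303.
U(C) = 86.773.
Highest utility is B, so B ≻ C ≻ A.

Bundle B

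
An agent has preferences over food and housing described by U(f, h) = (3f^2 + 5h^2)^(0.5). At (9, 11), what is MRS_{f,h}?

MRS = 27/55

For CES with ρ = 2, MRS = (3/5)·(h/f)^(-1).
At (9, 11): MRS = 27/55.
That is, one extra unit of f is worth 27/55 units of h at the margin.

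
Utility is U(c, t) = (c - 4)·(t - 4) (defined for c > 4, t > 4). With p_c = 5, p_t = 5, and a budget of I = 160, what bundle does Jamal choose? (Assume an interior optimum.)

MU_c = (t−4), MU_t = (c−4).
MRS = (t−4)/(c−4).
Tangency: set MRS = p_c/p_t = 5/5 = 1.
So (t − 4)/(c − 4) = 1, i.e. (t − 4) = (c − 4).
Rewrite the budget in excess-of-subsistence terms: 5·(c − 4) + 5·(t − 4) = 160 − 5·4 − 5·4 = 120.
Substituting, 10·(c − 4) = 120, so c − 4 = 12 and c* = 16.
Then t − 4 = 12, so t* = 16.

c* = 16, t* = 16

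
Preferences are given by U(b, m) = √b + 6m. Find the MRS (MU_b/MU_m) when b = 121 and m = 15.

MRS = 1/132

MU_b = 1/(2√b), MU_m = 6.
MRS = 1/(2√b) ÷ 6.
At (121, 15): MRS = 1/132.
So at (121, 15) the consumer would give up 1/132 units of m for one more unit of b.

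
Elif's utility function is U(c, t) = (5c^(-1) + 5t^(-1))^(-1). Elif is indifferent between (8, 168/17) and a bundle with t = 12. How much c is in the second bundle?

U depends on (c, t) only through S = 5c^(-1) + 5t^(-1), so equal utility means equal S. At (8, 168/17): S = 95/84.
With t = 12: 5·12^(-1) = 5/12, so 5c^(-1) = 95/84 − 5/12 = 5/7, i.e. c^(-1) = 1/7.
Hence c = 1/(1/7) = 7.
Check: U(7, 12) = 0.8842.

c = 7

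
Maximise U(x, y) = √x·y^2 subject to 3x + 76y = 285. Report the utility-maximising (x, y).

x* = 19, y* = 3

MU_x = 0.5·x^(-0.5)·y^2 and MU_y = 2·√x·y.
MRS = MU_x/MU_y = (0.25)·y/x.
Tangency: set MRS = p_x/p_y = 3/76.
So (0.25)·y/x = 3/76, i.e. y = (3/19)·x.
Substitute into the budget 3·x + 76·y = 285: 15·x = 285, so x* = 19.
Then y* = (3/19)·19 = 3.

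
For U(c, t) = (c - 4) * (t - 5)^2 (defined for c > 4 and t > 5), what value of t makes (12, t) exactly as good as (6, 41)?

U(6, 41) = 2592.
Set U(12, t) = 2592 and solve.
With c = 12: (12 − 4) = 8, so (t − 5)^2 = 2592/8 = 324.
Taking the square root (with t > 5): t − 5 = 18, so t = 23.
Check: U(12, 23) = 2592.

t = 23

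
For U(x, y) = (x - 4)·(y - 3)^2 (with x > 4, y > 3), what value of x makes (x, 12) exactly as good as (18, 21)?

U(18, 21) = 4536.
Set U(x, 12) = 4536 and solve.
With y = 12: (12 − 3)^2 = 81, so (x − 4) = 4536/81 = 56.
So x = 4 + 56 = 60.
Check: U(60, 12) = 4536.

x = 60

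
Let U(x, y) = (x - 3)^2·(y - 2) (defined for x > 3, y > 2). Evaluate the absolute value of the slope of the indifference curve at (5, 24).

MRS = 22

MU_x = 2·(x−3)·(y−2), MU_y = (x−3)^2.
MRS = (2/1)·(y−2)/(x−3).
At (5, 24): MRS = 22.
The indifference curve has slope −22 at this bundle.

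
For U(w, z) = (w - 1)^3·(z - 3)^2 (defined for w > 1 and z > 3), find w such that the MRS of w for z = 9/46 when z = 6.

MU_w = 3·(w−1)^2·(z−3)^2, MU_z = 2·(w−1)^3·(z−3).
MRS = (3/2)·(z−3)/(w−1).
Substitute z = 6: MRS = 4.5/(w − 1). Setting this equal to 9/46 gives w − 1 = 4.5/(9/46) = 23, so w = 24.

w = 24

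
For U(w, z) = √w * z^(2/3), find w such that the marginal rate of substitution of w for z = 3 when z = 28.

MU_w = 0.5·w^(-0.5)·z^(2/3) and MU_z = 2/3·√w·z^(-1/3).
MRS = MU_w/MU_z = (0.75)·z/w.
Substitute z = 28: MRS = 21/w. Setting 21/w = 3 gives w = 21/3 = 7.

w = 7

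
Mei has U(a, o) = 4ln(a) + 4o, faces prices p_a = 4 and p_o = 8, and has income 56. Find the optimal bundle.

MU_a = 4/a, MU_o = 4.
MRS = 4/a ÷ 4.
Tangency: set MRS = p_a/p_o = 4/8 = 0.5.
MRS depends only on a: 1/a = 0.5 ⇒ a* = 1/0.5 = 2.
From the budget, 8·o = 56 − 4·2 = 48, so o* = 6.

a* = 2, o* = 6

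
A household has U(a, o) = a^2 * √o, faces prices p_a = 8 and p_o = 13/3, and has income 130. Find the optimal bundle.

MU_a = 2·a·√o and MU_o = 0.5·a^2·o^(-0.5).
MRS = MU_a/MU_o = (4)·o/a.
Tangency: set MRS = p_a/p_o = 8/(13/3) = 24/13.
So (4)·o/a = 24/13, i.e. o = (6/13)·a.
Substitute into the budget 8·a + (13/3)·o = 130: 10·a = 130, so a* = 13.
Then o* = (6/13)·13 = 6.

a* = 13, o* = 6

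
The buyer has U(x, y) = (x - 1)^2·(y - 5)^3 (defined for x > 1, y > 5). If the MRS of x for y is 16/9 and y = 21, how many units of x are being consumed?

x = 7

MU_x = 2·(x−1)·(y−5)^3, MU_y = 3·(x−1)^2·(y−5)^2.
MRS = (2/3)·(y−5)/(x−1).
Substitute y = 21: MRS = (32/3)/(x − 1). Setting this equal to 16/9 gives x − 1 = (32/3)/(16/9) = 6, so x = 7.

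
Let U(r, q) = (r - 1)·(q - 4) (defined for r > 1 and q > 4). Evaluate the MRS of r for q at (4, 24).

MU_r = (q−4), MU_q = (r−1).
MRS = (q−4)/(r−1).
At (4, 24): MRS = 20/3.
The indifference curve has slope −20/3 at this bundle.

MRS = 20/3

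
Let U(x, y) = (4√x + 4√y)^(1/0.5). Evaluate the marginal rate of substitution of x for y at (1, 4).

MRS = 2

For CES with ρ = 0.5, MRS = √(y/x).
At (1, 4): MRS = 2.
So at (1, 4) the consumer would give up 2 units of y for one more unit of x.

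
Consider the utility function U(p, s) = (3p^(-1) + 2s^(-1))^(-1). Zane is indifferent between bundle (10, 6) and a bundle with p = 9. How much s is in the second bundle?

U depends on (p, s) only through S = 3p^(-1) + 2s^(-1), so equal utility means equal S. At (10, 6): S = 19/30.
With p = 9: 3·9^(-1) = 1/3, so 2s^(-1) = 19/30 − 1/3 = 0.3, i.e. s^(-1) = 0.15.
Hence s = 1/0.15 = 20/3.
Check: U(9, 20/3) = 1.5789.

s = 20/3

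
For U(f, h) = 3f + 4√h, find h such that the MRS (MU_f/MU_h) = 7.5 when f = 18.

MU_f = 3, MU_h = 4/(2√h).
MRS = 3 ÷ (4/(2√h)).
MRS depends only on h: 1.5·√h = 7.5 ⇒ √h = 7.5/1.5 = 5 ⇒ h = 25.

h = 25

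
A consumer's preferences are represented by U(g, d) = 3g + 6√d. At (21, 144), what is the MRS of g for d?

MU_g = 3, MU_d = 6/(2√d).
MRS = 3 ÷ (6/(2√d)).
At (21, 144): MRS = 12.
The indifference curve has slope −12 at this bundle.

MRS = 12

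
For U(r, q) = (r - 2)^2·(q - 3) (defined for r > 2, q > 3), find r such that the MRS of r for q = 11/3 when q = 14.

r = 8

MU_r = 2·(r−2)·(q−3), MU_q = (r−2)^2.
MRS = (2/1)·(q−3)/(r−2).
Substitute q = 14: MRS = 22/(r − 2). Setting this equal to 11/3 gives r − 2 = 22/(11/3) = 6, so r = 8.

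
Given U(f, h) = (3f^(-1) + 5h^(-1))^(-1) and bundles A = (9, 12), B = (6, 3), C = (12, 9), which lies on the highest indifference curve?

Bundle A

Evaluate utility at each bundle:
U(A) = 1.333.
U(B) = 0.462.
U(C) = 1.241.
Highest utility is A, so A ≻ C ≻ B.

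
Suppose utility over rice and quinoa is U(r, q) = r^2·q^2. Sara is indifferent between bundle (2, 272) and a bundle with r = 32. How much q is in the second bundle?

U(2, 272) = 295936.
Set U(32, q) = 295936 and solve.
With r = 32: 32^2 = 1024, so q^2 = 295936/1024 = 289; taking the square root, q = 17.
Check: U(32, 17) = 295936.

q = 17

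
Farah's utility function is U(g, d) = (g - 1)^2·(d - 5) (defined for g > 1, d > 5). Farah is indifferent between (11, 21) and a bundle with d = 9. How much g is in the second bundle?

U(11, 21) = 1600.
Set U(g, 9) = 1600 and solve.
With d = 9: (9 − 5) = 4, so (g − 1)^2 = 1600/4 = 400.
Taking the square root (with g > 1): g − 1 = 20, so g = 21.
Check: U(21, 9) = 1600.

g = 21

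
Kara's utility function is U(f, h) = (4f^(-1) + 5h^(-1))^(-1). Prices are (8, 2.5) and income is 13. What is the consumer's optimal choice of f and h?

f* = 1, h* = 2

For CES with ρ = -1, MRS = (4/5)·(h/f)^2.
Tangency: set MRS = p_f/p_h = 8/2.5 = 3.2.
So (h/f)^2 = 4; taking the square root, h/f = 2, i.e. h = 2·f.
Substitute into the budget 8·f + 2.5·h = 13: 13·f = 13, so f* = 1 and h* = 2·1 = 2.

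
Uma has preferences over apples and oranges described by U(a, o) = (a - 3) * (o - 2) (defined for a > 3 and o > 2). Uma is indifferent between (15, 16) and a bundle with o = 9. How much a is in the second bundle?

a = 27

U(15, 16) = 168.
Set U(a, 9) = 168 and solve.
With o = 9: (9 − 2) = 7, so (a − 3) = 168/7 = 24.
So a = 3 + 24 = 27.
Check: U(27, 9) = 168.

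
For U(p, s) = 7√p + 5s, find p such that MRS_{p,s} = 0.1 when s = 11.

MU_p = 7/(2√p), MU_s = 5.
MRS = 7/(2√p) ÷ 5.
MRS depends only on p: 0.7/√p = 0.1 ⇒ √p = 0.7/0.1 = 7 ⇒ p = 49.

p = 49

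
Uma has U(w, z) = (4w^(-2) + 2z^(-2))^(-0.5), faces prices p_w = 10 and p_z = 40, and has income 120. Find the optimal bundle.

w* = 4, z* = 2

For CES with ρ = -2, MRS = (4/2)·(z/w)^3.
Tangency: set MRS = p_w/p_z = 10/40 = 0.25.
So (z/w)^3 = 0.125; taking the cube root, z/w = 0.5, i.e. z = 0.5·w.
Substitute into the budget 10·w + 40·z = 120: 30·w = 120, so w* = 4 and z* = 0.5·4 = 2.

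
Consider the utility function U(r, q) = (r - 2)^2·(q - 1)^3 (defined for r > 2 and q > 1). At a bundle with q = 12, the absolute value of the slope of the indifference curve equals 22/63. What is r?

r = 23

MU_r = 2·(r−2)·(q−1)^3, MU_q = 3·(r−2)^2·(q−1)^2.
MRS = (2/3)·(q−1)/(r−2).
Substitute q = 12: MRS = (22/3)/(r − 2). Setting this equal to 22/63 gives r − 2 = (22/3)/(22/63) = 21, so r = 23.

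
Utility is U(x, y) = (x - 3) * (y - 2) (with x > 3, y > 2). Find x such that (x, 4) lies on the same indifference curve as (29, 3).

x = 16

U(29, 3) = 26.
Set U(x, 4) = 26 and solve.
With y = 4: (4 − 2) = 2, so (x − 3) = 26/2 = 13.
So x = 3 + 13 = 16.
Check: U(16, 4) = 26.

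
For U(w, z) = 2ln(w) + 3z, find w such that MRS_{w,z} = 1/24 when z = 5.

MU_w = 2/w, MU_z = 3.
MRS = 2/w ÷ 3.
MRS depends only on w: (2/3)/w = 1/24 ⇒ w = (2/3)/(1/24) = 16.

w = 16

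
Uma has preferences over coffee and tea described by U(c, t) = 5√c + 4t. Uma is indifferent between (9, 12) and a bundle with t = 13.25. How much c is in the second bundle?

c = 4

U(9, 12) = 63.
Set U(c, 13.25) = 63 and solve.
With t = 13.25: 5√c = 63 − 4·13.25 = 10, so √c = 2 and c = 4.
Check: U(4, 13.25) = 63.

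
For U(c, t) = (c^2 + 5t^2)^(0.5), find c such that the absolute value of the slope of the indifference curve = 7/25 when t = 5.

c = 7

For CES with ρ = 2, MRS = (1/5)·(t/c)^(-1).
Setting (1/5)·(5/c)^(-1) = 7/25 gives (5/c)^(-1) = 1.4, so 5/c = 5/7 and c = 7.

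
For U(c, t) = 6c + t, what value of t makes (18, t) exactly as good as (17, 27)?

U(17, 27) = 129.
Set U(18, t) = 129 and solve.
6·18 + t = 129 ⇒ t = 21 ⇒ t = 21.
Check: U(18, 21) = 129.

t = 21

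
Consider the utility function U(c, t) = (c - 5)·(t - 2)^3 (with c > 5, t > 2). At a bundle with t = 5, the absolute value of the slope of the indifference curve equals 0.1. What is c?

c = 15

MU_c = (t−2)^3, MU_t = 3·(c−5)·(t−2)^2.
MRS = (1/3)·(t−2)/(c−5).
Substitute t = 5: MRS = 1/(c − 5). Setting this equal to 0.1 gives c − 5 = 1/0.1 = 10, so c = 15.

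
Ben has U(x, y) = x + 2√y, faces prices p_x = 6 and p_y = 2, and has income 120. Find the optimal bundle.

MU_x = 1, MU_y = 2/(2√y).
MRS = 1 ÷ (2/(2√y)).
Tangency: set MRS = p_x/p_y = 6/2 = 3.
MRS depends only on y: √y = 3 ⇒ √y = 3 ⇒ y* = 9.
From the budget, 6·x = 120 − 2·9 = 102, so x* = 17.

x* = 17, y* = 9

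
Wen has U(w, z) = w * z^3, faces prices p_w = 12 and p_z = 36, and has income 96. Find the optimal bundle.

MU_w = z^3 and MU_z = 3·w·z^2.
MRS = MU_w/MU_z = (1/3)·z/w.
Tangency: set MRS = p_w/p_z = 12/36 = 1/3.
So (1/3)·z/w = 1/3, i.e. z = w.
Substitute into the budget 12·w + 36·z = 96: 48·w = 96, so w* = 2.
Then z* = 2.

w* = 2, z* = 2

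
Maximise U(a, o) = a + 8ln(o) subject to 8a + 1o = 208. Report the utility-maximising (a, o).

MU_a = 1, MU_o = 8/o.
MRS = 1 ÷ (8/o).
Tangency: set MRS = p_a/p_o = 8/1 = 8.
MRS depends only on o: 0.125·o = 8 ⇒ o* = 8/0.125 = 64.
From the budget, 8·a = 208 − 1·64 = 144, so a* = 18.

a* = 18, o* = 64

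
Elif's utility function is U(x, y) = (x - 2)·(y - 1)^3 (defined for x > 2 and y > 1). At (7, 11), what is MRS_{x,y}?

MU_x = (y−1)^3, MU_y = 3·(x−2)·(y−1)^2.
MRS = (1/3)·(y−1)/(x−2).
At (7, 11): MRS = 2/3.
The indifference curve has slope −2/3 at this bundle.

MRS = 2/3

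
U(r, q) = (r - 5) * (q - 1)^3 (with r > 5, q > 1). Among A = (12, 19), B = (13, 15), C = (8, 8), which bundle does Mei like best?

Evaluate utility at each bundle:
U(A) = 40824.
U(B) = 21952.
U(C) = 1029.
Highest utility is A, so A ≻ B ≻ C.

Bundle A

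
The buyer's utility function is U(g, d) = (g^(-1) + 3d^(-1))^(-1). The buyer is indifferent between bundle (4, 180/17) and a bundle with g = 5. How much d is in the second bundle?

d = 9

U depends on (g, d) only through S = g^(-1) + 3d^(-1), so equal utility means equal S. At (4, 180/17): S = 8/15.
With g = 5: 5^(-1) = 0.2, so 3d^(-1) = 8/15 − 0.2 = 1/3, i.e. d^(-1) = 1/9.
Hence d = 1/(1/9) = 9.
Check: U(5, 9) = 1.875.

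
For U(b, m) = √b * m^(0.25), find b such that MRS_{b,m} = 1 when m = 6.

b = 12

MU_b = 0.5·b^(-0.5)·m^(0.25) and MU_m = 0.25·√b·m^(-0.75).
MRS = MU_b/MU_m = (2)·m/b.
Substitute m = 6: MRS = 12/b. Setting 12/b = 1 gives b = 12/1 = 12.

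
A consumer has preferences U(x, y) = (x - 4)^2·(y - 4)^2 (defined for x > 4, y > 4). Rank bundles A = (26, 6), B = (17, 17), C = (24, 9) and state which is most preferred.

Bundle B

Evaluate utility at each bundle:
U(A) = 1936.
U(B) = 28561.
U(C) = 10000.
Highest utility is B, so B ≻ C ≻ A.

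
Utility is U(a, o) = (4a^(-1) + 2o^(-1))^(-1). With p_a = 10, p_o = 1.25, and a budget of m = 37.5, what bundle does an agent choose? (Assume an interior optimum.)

For CES with ρ = -1, MRS = (4/2)·(o/a)^2.
Tangency: set MRS = p_a/p_o = 10/1.25 = 8.
So (o/a)^2 = 4; taking the square root, o/a = 2, i.e. o = 2·a.
Substitute into the budget 10·a + 1.25·o = 37.5: 12.5·a = 37.5, so a* = 3 and o* = 2·3 = 6.

a* = 3, o* = 6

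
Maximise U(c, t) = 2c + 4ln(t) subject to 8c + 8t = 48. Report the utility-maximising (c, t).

MU_c = 2, MU_t = 4/t.
MRS = 2 ÷ (4/t).
Tangency: set MRS = p_c/p_t = 8/8 = 1.
MRS depends only on t: 0.5·t = 1 ⇒ t* = 1/0.5 = 2.
From the budget, 8·c = 48 − 8·2 = 32, so c* = 4.

c* = 4, t* = 2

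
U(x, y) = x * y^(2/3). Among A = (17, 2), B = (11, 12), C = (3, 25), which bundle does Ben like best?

Evaluate utility at each bundle:
U(A) = 26.986.
U(B) = 57.656.
U(C) = 25.650.
Highest utility is B, so B ≻ A ≻ C.

Bundle B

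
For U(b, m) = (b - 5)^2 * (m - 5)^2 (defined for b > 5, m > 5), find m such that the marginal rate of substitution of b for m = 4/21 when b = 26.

m = 9

MU_b = 2·(b−5)·(m−5)^2, MU_m = 2·(b−5)^2·(m−5).
MRS = (m−5)/(b−5).
Substitute b = 26: MRS = (m − 5)/21. Setting this equal to 4/21 gives m − 5 = (4/21)·21 = 4, so m = 9.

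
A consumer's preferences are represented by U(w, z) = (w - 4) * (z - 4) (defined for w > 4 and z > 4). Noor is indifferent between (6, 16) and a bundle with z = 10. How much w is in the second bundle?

w = 8

U(6, 16) = 24.
Set U(w, 10) = 24 and solve.
With z = 10: (10 − 4) = 6, so (w − 4) = 24/6 = 4.
So w = 4 + 4 = 8.
Check: U(8, 10) = 24.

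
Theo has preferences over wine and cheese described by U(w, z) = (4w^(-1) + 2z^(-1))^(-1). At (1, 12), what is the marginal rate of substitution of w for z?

For CES with ρ = -1, MRS = (4/2)·(z/w)^2.
At (1, 12): MRS = 288.
The indifference curve has slope −288 at this bundle.

MRS = 288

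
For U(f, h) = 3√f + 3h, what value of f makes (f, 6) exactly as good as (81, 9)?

U(81, 9) = 54.
Set U(f, 6) = 54 and solve.
With h = 6: 3√f = 54 − 3·6 = 36, so √f = 12 and f = 144.
Check: U(144, 6) = 54.

f = 144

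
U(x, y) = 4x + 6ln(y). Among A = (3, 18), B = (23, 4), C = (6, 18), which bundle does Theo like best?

Evaluate utility at each bundle:
U(A) = 29.342.
U(B) = 100.318.
U(C) = 41.342.
Highest utility is B, so B ≻ C ≻ A.

Bundle B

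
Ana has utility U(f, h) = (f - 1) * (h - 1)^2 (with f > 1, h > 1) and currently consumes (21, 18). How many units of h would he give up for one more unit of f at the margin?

MRS = 17/40

MU_f = (h−1)^2, MU_h = 2·(f−1)·(h−1).
MRS = (1/2)·(h−1)/(f−1).
At (21, 18): MRS = 17/40.
That is, one extra unit of f is worth 17/40 units of h at the margin.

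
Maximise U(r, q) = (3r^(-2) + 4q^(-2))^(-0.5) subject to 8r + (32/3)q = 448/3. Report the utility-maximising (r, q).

For CES with ρ = -2, MRS = (3/4)·(q/r)^3.
Tangency: set MRS = p_r/p_q = 8/(32/3) = 0.75.
So (q/r)^3 = 1; taking the cube root, q/r = 1, i.e. q = r.
Substitute into the budget 8·r + (32/3)·q = 448/3: (56/3)·r = 448/3, so r* = 8 and q* = 8.

r* = 8, q* = 8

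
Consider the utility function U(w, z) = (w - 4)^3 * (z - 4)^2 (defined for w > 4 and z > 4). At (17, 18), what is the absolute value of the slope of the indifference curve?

MRS = 21/13

MU_w = 3·(w−4)^2·(z−4)^2, MU_z = 2·(w−4)^3·(z−4).
MRS = (3/2)·(z−4)/(w−4).
At (17, 18): MRS = 21/13.
That is, one extra unit of w is worth 21/13 units of z at the margin.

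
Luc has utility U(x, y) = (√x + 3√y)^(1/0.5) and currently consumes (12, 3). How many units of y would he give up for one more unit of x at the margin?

For CES with ρ = 0.5, MRS = (1/3)·√(y/x).
At (12, 3): MRS = 1/6.
The indifference curve has slope −1/6 at this bundle.

MRS = 1/6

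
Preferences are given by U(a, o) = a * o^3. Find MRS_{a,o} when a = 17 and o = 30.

MRS = 10/17

MU_a = o^3 and MU_o = 3·a·o^2.
MRS = MU_a/MU_o = (1/3)·o/a.
At (17, 30): MRS = 10/17.
The indifference curve has slope −10/17 at this bundle.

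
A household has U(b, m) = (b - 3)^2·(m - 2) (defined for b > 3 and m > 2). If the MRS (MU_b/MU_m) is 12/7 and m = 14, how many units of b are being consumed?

b = 17

MU_b = 2·(b−3)·(m−2), MU_m = (b−3)^2.
MRS = (2/1)·(m−2)/(b−3).
Substitute m = 14: MRS = 24/(b − 3). Setting this equal to 12/7 gives b − 3 = 24/(12/7) = 14, so b = 17.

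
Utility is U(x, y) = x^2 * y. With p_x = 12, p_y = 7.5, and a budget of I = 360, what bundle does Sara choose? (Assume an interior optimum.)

MU_x = 2·x·y and MU_y = x^2.
MRS = MU_x/MU_y = (2/1)·y/x.
Tangency: set MRS = p_x/p_y = 12/7.5 = 1.6.
So (2/1)·y/x = 1.6, i.e. y = 0.8·x.
Substitute into the budget 12·x + 7.5·y = 360: 18·x = 360, so x* = 20.
Then y* = 0.8·20 = 16.

x* = 20, y* = 16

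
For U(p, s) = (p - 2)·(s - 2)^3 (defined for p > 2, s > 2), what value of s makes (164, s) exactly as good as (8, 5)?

U(8, 5) = 162.
Set U(164, s) = 162 and solve.
With p = 164: (164 − 2) = 162, so (s − 2)^3 = 162/162 = 1.
Taking the cube root (with s > 2): s − 2 = 1, so s = 3.
Check: U(164, 3) = 162.

s = 3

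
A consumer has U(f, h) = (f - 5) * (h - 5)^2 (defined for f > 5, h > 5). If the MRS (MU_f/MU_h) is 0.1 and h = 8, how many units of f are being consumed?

MU_f = (h−5)^2, MU_h = 2·(f−5)·(h−5).
MRS = (1/2)·(h−5)/(f−5).
Substitute h = 8: MRS = 1.5/(f − 5). Setting this equal to 0.1 gives f − 5 = 1.5/0.1 = 15, so f = 20.

f = 20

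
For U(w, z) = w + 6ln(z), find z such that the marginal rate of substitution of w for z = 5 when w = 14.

z = 30

MU_w = 1, MU_z = 6/z.
MRS = 1 ÷ (6/z).
MRS depends only on z: (1/6)·z = 5 ⇒ z = 5/(1/6) = 30.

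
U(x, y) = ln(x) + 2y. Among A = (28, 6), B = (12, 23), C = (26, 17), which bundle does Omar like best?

Bundle B

Evaluate utility at each bundle:
U(A) = 15.332.
U(B) = 48.485.
U(C) = 37.258.
Highest utility is B, so B ≻ C ≻ A.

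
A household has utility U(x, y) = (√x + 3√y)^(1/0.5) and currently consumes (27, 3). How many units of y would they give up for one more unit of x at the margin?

MRS = 1/9

For CES with ρ = 0.5, MRS = (1/3)·√(y/x).
At (27, 3): MRS = 1/9.
So at (27, 3) the consumer would give up 1/9 units of y for one more unit of x.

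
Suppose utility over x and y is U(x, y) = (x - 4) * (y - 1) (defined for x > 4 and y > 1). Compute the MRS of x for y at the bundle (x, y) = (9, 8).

MU_x = (y−1), MU_y = (x−4).
MRS = (y−1)/(x−4).
At (9, 8): MRS = 1.4.
So at (9, 8) the consumer would give up 1.4 units of y for one more unit of x.

MRS = 1.4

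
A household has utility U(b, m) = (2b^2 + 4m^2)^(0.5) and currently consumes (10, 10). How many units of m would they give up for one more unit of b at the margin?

For CES with ρ = 2, MRS = (2/4)·(m/b)^(-1).
At (10, 10): MRS = 0.5.
That is, one extra unit of b is worth 0.5 units of m at the margin.

MRS = 0.5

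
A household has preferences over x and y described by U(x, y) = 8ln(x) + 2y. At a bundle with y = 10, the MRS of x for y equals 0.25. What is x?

x = 16

MU_x = 8/x, MU_y = 2.
MRS = 8/x ÷ 2.
MRS depends only on x: 4/x = 0.25 ⇒ x = 4/0.25 = 16.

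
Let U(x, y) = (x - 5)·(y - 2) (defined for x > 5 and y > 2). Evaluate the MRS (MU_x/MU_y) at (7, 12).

MRS = 5

MU_x = (y−2), MU_y = (x−5).
MRS = (y−2)/(x−5).
At (7, 12): MRS = 5.
That is, one extra unit of x is worth 5 units of y at the margin.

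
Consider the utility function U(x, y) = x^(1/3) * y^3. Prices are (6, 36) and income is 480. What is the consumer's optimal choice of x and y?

MU_x = 1/3·x^(-2/3)·y^3 and MU_y = 3·x^(1/3)·y^2.
MRS = MU_x/MU_y = (1/9)·y/x.
Tangency: set MRS = p_x/p_y = 6/36 = 1/6.
So (1/9)·y/x = 1/6, i.e. y = 1.5·x.
Substitute into the budget 6·x + 36·y = 480: 60·x = 480, so x* = 8.
Then y* = 1.5·8 = 12.

x* = 8, y* = 12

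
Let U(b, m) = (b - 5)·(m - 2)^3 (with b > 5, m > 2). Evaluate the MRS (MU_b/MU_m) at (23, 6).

MU_b = (m−2)^3, MU_m = 3·(b−5)·(m−2)^2.
MRS = (1/3)·(m−2)/(b−5).
At (23, 6): MRS = 2/27.
That is, one extra unit of b is worth 2/27 units of m at the margin.

MRS = 2/27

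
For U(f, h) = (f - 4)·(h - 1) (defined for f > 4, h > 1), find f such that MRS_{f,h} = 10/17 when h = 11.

MU_f = (h−1), MU_h = (f−4).
MRS = (h−1)/(f−4).
Substitute h = 11: MRS = 10/(f − 4). Setting this equal to 10/17 gives f − 4 = 10/(10/17) = 17, so f = 21.

f = 21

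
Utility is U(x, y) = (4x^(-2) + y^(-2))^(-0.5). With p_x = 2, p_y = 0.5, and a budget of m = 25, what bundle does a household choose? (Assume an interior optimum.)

For CES with ρ = -2, MRS = (4/1)·(y/x)^3.
Tangency: set MRS = p_x/p_y = 2/0.5 = 4.
So (y/x)^3 = 1; taking the cube root, y/x = 1, i.e. y = x.
Substitute into the budget 2·x + 0.5·y = 25: 2.5·x = 25, so x* = 10 and y* = 10.

x* = 10, y* = 10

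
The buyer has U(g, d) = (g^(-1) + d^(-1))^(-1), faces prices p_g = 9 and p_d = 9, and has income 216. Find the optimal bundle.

g* = 12, d* = 12

For CES with ρ = -1, MRS = (d/g)^2.
Tangency: set MRS = p_g/p_d = 9/9 = 1.
So (d/g)^2 = 1; taking the square root, d/g = 1, i.e. d = g.
Substitute into the budget 9·g + 9·d = 216: 18·g = 216, so g* = 12 and d* = 12.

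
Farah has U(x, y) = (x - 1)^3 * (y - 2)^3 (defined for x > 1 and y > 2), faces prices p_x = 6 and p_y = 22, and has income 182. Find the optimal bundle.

MU_x = 3·(x−1)^2·(y−2)^3, MU_y = 3·(x−1)^3·(y−2)^2.
MRS = (y−2)/(x−1).
Tangency: set MRS = p_x/p_y = 6/22 = 3/11.
So (y − 2)/(x − 1) = 3/11, i.e. (y − 2) = (3/11)·(x − 1).
Rewrite the budget in excess-of-subsistence terms: 6·(x − 1) + 22·(y − 2) = 182 − 6·1 − 22·2 = 132.
Substituting, 12·(x − 1) = 132, so x − 1 = 11 and x* = 12.
Then y − 2 = (3/11)·11 = 3, so y* = 5.

x* = 12, y* = 5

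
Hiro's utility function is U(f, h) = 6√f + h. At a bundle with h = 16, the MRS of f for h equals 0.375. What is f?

MU_f = 6/(2√f), MU_h = 1.
MRS = 6/(2√f) ÷ 1.
MRS depends only on f: 3/√f = 0.375 ⇒ √f = 3/0.375 = 8 ⇒ f = 64.

f = 64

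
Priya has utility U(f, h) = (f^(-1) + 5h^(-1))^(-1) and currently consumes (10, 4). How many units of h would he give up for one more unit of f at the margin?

MRS = 4/125

For CES with ρ = -1, MRS = (1/5)·(h/f)^2.
At (10, 4): MRS = 4/125.
That is, one extra unit of f is worth 4/125 units of h at the margin.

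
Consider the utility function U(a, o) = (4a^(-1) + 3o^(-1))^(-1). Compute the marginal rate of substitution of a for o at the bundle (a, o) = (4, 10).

MRS = 25/3

For CES with ρ = -1, MRS = (4/3)·(o/a)^2.
At (4, 10): MRS = 25/3.
That is, one extra unit of a is worth 25/3 units of o at the margin.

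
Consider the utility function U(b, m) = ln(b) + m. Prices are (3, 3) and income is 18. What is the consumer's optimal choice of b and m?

MU_b = 1/b, MU_m = 1.
MRS = 1/b ÷ 1.
Tangency: set MRS = p_b/p_m = 3/3 = 1.
MRS depends only on b: 1/b = 1 ⇒ b* = 1/1 = 1.
From the budget, 3·m = 18 − 3·1 = 15, so m* = 5.

b* = 1, m* = 5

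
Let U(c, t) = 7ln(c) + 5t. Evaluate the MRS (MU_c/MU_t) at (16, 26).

MU_c = 7/c, MU_t = 5.
MRS = 7/c ÷ 5.
At (16, 26): MRS = 7/80.
So at (16, 26) the consumer would give up 7/80 units of t for one more unit of c.

MRS = 7/80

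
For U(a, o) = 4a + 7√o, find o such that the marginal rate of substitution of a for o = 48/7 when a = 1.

MU_a = 4, MU_o = 7/(2√o).
MRS = 4 ÷ (7/(2√o)).
MRS depends only on o: (8/7)·√o = 48/7 ⇒ √o = (48/7)/(8/7) = 6 ⇒ o = 36.

o = 36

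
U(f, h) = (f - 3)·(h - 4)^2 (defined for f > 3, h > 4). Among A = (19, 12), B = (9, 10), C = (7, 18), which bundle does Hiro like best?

Bundle A

Evaluate utility at each bundle:
U(A) = 1024.
U(B) = 216.
U(C) = 784.
Highest utility is A, so A ≻ C ≻ B.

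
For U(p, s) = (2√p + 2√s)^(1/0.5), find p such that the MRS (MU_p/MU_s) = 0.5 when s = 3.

For CES with ρ = 0.5, MRS = √(s/p).
Setting √(3/p) = 0.5 gives 3/p = 0.25 and p = 12.

p = 12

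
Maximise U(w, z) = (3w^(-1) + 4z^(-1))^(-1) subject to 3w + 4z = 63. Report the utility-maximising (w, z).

For CES with ρ = -1, MRS = (3/4)·(z/w)^2.
Tangency: set MRS = p_w/p_z = 3/4 = 0.75.
So (z/w)^2 = 1; taking the square root, z/w = 1, i.e. z = w.
Substitute into the budget 3·w + 4·z = 63: 7·w = 63, so w* = 9 and z* = 9.

w* = 9, z* = 9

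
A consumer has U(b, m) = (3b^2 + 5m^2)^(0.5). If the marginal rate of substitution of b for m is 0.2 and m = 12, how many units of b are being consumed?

For CES with ρ = 2, MRS = (3/5)·(m/b)^(-1).
Setting (3/5)·(12/b)^(-1) = 0.2 gives (12/b)^(-1) = 1/3, so 12/b = 3 and b = 4.

b = 4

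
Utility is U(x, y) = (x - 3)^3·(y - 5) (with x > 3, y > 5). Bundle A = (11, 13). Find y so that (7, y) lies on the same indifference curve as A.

y = 69

U(11, 13) = 4096.
Set U(7, y) = 4096 and solve.
With x = 7: (7 − 3)^3 = 64, so (y − 5) = 4096/64 = 64.
So y = 5 + 64 = 69.
Check: U(7, 69) = 4096.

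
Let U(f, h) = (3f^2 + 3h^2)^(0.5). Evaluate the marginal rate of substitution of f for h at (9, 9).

For CES with ρ = 2, MRS = (h/f)^(-1).
At (9, 9): MRS = 1.
That is, one extra unit of f is worth 1 units of h at the margin.

MRS = 1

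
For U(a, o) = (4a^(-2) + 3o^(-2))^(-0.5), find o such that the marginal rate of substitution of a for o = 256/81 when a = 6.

o = 8

For CES with ρ = -2, MRS = (4/3)·(o/a)^3.
Setting (4/3)·(o/6)^3 = 256/81 gives (o/6)^3 = 64/27, so o/6 = 4/3 and o = 8.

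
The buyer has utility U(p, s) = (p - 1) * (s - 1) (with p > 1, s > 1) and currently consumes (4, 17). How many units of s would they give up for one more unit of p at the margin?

MRS = 16/3

MU_p = (s−1), MU_s = (p−1).
MRS = (s−1)/(p−1).
At (4, 17): MRS = 16/3.
That is, one extra unit of p is worth 16/3 units of s at the margin.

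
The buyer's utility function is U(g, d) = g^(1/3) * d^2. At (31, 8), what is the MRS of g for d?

MRS = 4/93

MU_g = 1/3·g^(-2/3)·d^2 and MU_d = 2·g^(1/3)·d.
MRS = MU_g/MU_d = (1/6)·d/g.
At (31, 8): MRS = 4/93.
The indifference curve has slope −4/93 at this bundle.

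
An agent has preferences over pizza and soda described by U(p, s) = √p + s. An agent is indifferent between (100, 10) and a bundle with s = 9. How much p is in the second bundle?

p = 121

U(100, 10) = 20.
Set U(p, 9) = 20 and solve.
With s = 9: √p = 20 − 9 = 11, so √p = 11 and p = 121.
Check: U(121, 9) = 20.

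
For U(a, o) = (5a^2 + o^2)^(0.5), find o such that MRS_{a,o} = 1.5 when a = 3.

o = 10

For CES with ρ = 2, MRS = (5/1)·(o/a)^(-1).
Setting (5/1)·(o/3)^(-1) = 1.5 gives (o/3)^(-1) = 0.3, so o/3 = 10/3 and o = 10.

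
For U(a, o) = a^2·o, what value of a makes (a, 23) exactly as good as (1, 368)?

a = 4

U(1, 368) = 368.
Set U(a, 23) = 368 and solve.
With o = 23: a^2 = 368/23 = 16; taking the square root, a = 4.
Check: U(4, 23) = 368.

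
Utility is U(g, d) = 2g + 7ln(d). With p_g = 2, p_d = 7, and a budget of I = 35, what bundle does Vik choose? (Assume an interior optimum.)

g* = 14, d* = 1

MU_g = 2, MU_d = 7/d.
MRS = 2 ÷ (7/d).
Tangency: set MRS = p_g/p_d = 2/7.
MRS depends only on d: (2/7)·d = 2/7 ⇒ d* = (2/7)/(2/7) = 1.
From the budget, 2·g = 35 − 7·1 = 28, so g* = 14.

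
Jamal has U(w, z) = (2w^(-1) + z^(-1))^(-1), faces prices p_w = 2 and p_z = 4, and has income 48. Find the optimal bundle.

For CES with ρ = -1, MRS = (2/1)·(z/w)^2.
Tangency: set MRS = p_w/p_z = 2/4 = 0.5.
So (z/w)^2 = 0.25; taking the square root, z/w = 0.5, i.e. z = 0.5·w.
Substitute into the budget 2·w + 4·z = 48: 4·w = 48, so w* = 12 and z* = 0.5·12 = 6.

w* = 12, z* = 6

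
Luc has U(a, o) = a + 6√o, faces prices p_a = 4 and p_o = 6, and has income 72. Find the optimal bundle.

MU_a = 1, MU_o = 6/(2√o).
MRS = 1 ÷ (6/(2√o)).
Tangency: set MRS = p_a/p_o = 4/6 = 2/3.
MRS depends only on o: (1/3)·√o = 2/3 ⇒ √o = (2/3)/(1/3) = 2 ⇒ o* = 4.
From the budget, 4·a = 72 − 6·4 = 48, so a* = 12.

a* = 12, o* = 4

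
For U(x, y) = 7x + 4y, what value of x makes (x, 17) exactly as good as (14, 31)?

U(14, 31) = 222.
Set U(x, 17) = 222 and solve.
7x + 4·17 = 222 ⇒ 7x = 154 ⇒ x = 22.
Check: U(22, 17) = 222.

x = 22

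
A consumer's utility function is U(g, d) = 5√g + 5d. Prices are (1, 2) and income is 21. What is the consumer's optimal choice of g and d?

MU_g = 5/(2√g), MU_d = 5.
MRS = 5/(2√g) ÷ 5.
Tangency: set MRS = p_g/p_d = 1/2 = 0.5.
MRS depends only on g: 0.5/√g = 0.5 ⇒ √g = 0.5/0.5 = 1 ⇒ g* = 1.
From the budget, 2·d = 21 − 1·1 = 20, so d* = 10.

g* = 1, d* = 10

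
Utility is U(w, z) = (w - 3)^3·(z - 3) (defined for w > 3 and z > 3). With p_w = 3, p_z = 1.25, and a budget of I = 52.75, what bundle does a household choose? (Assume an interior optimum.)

w* = 13, z* = 11

MU_w = 3·(w−3)^2·(z−3), MU_z = (w−3)^3.
MRS = (3/1)·(z−3)/(w−3).
Tangency: set MRS = p_w/p_z = 3/1.25 = 2.4.
So (3/1)·(z − 3)/(w − 3) = 2.4, i.e. (z − 3) = 0.8·(w − 3).
Rewrite the budget in excess-of-subsistence terms: 3·(w − 3) + 1.25·(z − 3) = 52.75 − 3·3 − 1.25·3 = 40.
Substituting, 4·(w − 3) = 40, so w − 3 = 10 and w* = 13.
Then z − 3 = 0.8·10 = 8, so z* = 11.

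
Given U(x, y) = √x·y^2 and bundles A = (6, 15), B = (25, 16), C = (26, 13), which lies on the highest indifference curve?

Bundle B

Evaluate utility at each bundle:
U(A) = 551.135.
U(B) = 1280.000.
U(C) = 861.734.
Highest utility is B, so B ≻ C ≻ A.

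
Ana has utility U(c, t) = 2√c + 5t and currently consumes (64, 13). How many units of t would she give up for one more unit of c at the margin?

MU_c = 2/(2√c), MU_t = 5.
MRS = 2/(2√c) ÷ 5.
At (64, 13): MRS = 1/40.
So at (64, 13) the consumer would give up 1/40 units of t for one more unit of c.

MRS = 1/40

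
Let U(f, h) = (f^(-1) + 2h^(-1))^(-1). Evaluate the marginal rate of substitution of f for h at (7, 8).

MRS = 32/49

For CES with ρ = -1, MRS = (1/2)·(h/f)^2.
At (7, 8): MRS = 32/49.
That is, one extra unit of f is worth 32/49 units of h at the margin.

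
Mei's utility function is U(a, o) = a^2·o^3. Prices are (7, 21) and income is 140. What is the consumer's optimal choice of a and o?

a* = 8, o* = 4

MU_a = 2·a·o^3 and MU_o = 3·a^2·o^2.
MRS = MU_a/MU_o = (2/3)·o/a.
Tangency: set MRS = p_a/p_o = 7/21 = 1/3.
So (2/3)·o/a = 1/3, i.e. o = 0.5·a.
Substitute into the budget 7·a + 21·o = 140: 17.5·a = 140, so a* = 8.
Then o* = 0.5·8 = 4.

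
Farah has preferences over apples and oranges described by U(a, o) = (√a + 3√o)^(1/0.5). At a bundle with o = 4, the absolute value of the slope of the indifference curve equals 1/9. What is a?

For CES with ρ = 0.5, MRS = (1/3)·√(o/a).
Setting (1/3)·√(4/a) = 1/9 gives √(4/a) = 1/3, so 4/a = 1/9 and a = 36.

a = 36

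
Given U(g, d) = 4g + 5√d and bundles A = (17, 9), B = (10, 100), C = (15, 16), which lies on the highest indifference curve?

Bundle B

Evaluate utility at each bundle:
U(A) = 83.000.
U(B) = 90.000.
U(C) = 80.000.
Highest utility is B, so B ≻ A ≻ C.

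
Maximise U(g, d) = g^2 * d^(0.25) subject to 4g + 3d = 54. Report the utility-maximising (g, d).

g* = 12, d* = 2

MU_g = 2·g·d^(0.25) and MU_d = 0.25·g^2·d^(-0.75).
MRS = MU_g/MU_d = (8)·d/g.
Tangency: set MRS = p_g/p_d = 4/3.
So (8)·d/g = 4/3, i.e. d = (1/6)·g.
Substitute into the budget 4·g + 3·d = 54: 4.5·g = 54, so g* = 12.
Then d* = (1/6)·12 = 2.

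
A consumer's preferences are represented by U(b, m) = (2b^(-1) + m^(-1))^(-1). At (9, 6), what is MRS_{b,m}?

For CES with ρ = -1, MRS = (2/1)·(m/b)^2.
At (9, 6): MRS = 8/9.
That is, one extra unit of b is worth 8/9 units of m at the margin.

MRS = 8/9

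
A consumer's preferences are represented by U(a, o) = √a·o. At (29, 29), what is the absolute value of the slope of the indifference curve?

MRS = 0.5

MU_a = 0.5·a^(-0.5)·o and MU_o = √a.
MRS = MU_a/MU_o = (0.5)·o/a.
At (29, 29): MRS = 0.5.
So at (29, 29) the consumer would give up 0.5 units of o for one more unit of a.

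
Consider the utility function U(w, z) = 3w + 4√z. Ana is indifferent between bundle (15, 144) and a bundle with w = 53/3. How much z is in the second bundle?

U(15, 144) = 93.
Set U(53/3, z) = 93 and solve.
With w = 53/3: 4√z = 93 − 3·53/3 = 40, so √z = 10 and z = 100.
Check: U(53/3, 100) = 93.

z = 100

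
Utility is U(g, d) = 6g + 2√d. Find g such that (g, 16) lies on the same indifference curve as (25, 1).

g = 24

U(25, 1) = 152.
Set U(g, 16) = 152 and solve.
With d = 16: √16 = 4, so 6g = 152 − 2·4 = 144 and g = 24.
Check: U(24, 16) = 152.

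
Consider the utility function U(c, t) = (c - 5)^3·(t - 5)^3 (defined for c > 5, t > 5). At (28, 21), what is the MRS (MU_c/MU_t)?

MU_c = 3·(c−5)^2·(t−5)^3, MU_t = 3·(c−5)^3·(t−5)^2.
MRS = (t−5)/(c−5).
At (28, 21): MRS = 16/23.
That is, one extra unit of c is worth 16/23 units of t at the margin.

MRS = 16/23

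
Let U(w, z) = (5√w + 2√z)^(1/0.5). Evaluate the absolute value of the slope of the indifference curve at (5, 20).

For CES with ρ = 0.5, MRS = (5/2)·√(z/w).
At (5, 20): MRS = 5.
The indifference curve has slope −5 at this bundle.

MRS = 5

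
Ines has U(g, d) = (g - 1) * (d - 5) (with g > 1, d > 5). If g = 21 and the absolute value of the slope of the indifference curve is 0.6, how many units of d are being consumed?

MU_g = (d−5), MU_d = (g−1).
MRS = (d−5)/(g−1).
Substitute g = 21: MRS = (d − 5)/20. Setting this equal to 0.6 gives d − 5 = 0.6·20 = 12, so d = 17.

d = 17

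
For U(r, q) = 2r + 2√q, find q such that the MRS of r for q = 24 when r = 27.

MU_r = 2, MU_q = 2/(2√q).
MRS = 2 ÷ (2/(2√q)).
MRS depends only on q: 2·√q = 24 ⇒ √q = 24/2 = 12 ⇒ q = 144.

q = 144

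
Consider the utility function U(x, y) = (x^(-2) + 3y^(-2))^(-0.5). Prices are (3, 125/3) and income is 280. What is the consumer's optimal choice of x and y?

x* = 10, y* = 6

For CES with ρ = -2, MRS = (1/3)·(y/x)^3.
Tangency: set MRS = p_x/p_y = 3/(125/3) = 9/125.
So (y/x)^3 = 27/125; taking the cube root, y/x = 0.6, i.e. y = 0.6·x.
Substitute into the budget 3·x + (125/3)·y = 280: 28·x = 280, so x* = 10 and y* = 0.6·10 = 6.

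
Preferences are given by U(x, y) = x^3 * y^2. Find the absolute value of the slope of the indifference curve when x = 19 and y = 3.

MU_x = 3·x^2·y^2 and MU_y = 2·x^3·y.
MRS = MU_x/MU_y = (3/2)·y/x.
At (19, 3): MRS = 9/38.
The indifference curve has slope −9/38 at this bundle.

MRS = 9/38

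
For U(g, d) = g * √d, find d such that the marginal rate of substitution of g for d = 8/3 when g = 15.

d = 20

MU_g = √d and MU_d = 0.5·g·d^(-0.5).
MRS = MU_g/MU_d = (2)·d/g.
Substitute g = 15: MRS = d/7.5. Setting d/7.5 = 8/3 gives d = (8/3)·7.5 = 20.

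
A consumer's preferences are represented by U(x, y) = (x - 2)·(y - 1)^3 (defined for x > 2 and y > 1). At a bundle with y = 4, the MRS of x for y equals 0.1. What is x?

MU_x = (y−1)^3, MU_y = 3·(x−2)·(y−1)^2.
MRS = (1/3)·(y−1)/(x−2).
Substitute y = 4: MRS = 1/(x − 2). Setting this equal to 0.1 gives x − 2 = 1/0.1 = 10, so x = 12.

x = 12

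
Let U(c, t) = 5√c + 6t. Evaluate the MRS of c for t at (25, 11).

MU_c = 5/(2√c), MU_t = 6.
MRS = 5/(2√c) ÷ 6.
At (25, 11): MRS = 1/12.
So at (25, 11) the consumer would give up 1/12 units of t for one more unit of c.

MRS = 1/12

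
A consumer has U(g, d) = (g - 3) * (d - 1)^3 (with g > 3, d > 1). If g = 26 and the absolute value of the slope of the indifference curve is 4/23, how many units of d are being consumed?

MU_g = (d−1)^3, MU_d = 3·(g−3)·(d−1)^2.
MRS = (1/3)·(d−1)/(g−3).
Substitute g = 26: MRS = (d − 1)/69. Setting this equal to 4/23 gives d − 1 = (4/23)·69 = 12, so d = 13.

d = 13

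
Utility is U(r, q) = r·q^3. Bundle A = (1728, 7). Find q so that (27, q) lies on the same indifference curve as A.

U(1728, 7) = 592704.
Set U(27, q) = 592704 and solve.
With r = 27: q^3 = 592704/27 = 21952; taking the cube root, q = 28.
Check: U(27, 28) = 592704.

q = 28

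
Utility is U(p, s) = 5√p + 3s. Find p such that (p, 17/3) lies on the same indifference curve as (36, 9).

p = 64

U(36, 9) = 57.
Set U(p, 17/3) = 57 and solve.
With s = 17/3: 5√p = 57 − 3·17/3 = 40, so √p = 8 and p = 64.
Check: U(64, 17/3) = 57.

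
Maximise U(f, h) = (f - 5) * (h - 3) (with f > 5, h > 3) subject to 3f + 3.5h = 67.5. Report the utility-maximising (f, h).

MU_f = (h−3), MU_h = (f−5).
MRS = (h−3)/(f−5).
Tangency: set MRS = p_f/p_h = 3/3.5 = 6/7.
So (h − 3)/(f − 5) = 6/7, i.e. (h − 3) = (6/7)·(f − 5).
Rewrite the budget in excess-of-subsistence terms: 3·(f − 5) + 3.5·(h − 3) = 67.5 − 3·5 − 3.5·3 = 42.
Substituting, 6·(f − 5) = 42, so f − 5 = 7 and f* = 12.
Then h − 3 = (6/7)·7 = 6, so h* = 9.

f* = 12, h* = 9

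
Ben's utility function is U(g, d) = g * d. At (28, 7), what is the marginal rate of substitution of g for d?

MU_g = d and MU_d = g.
MRS = MU_g/MU_d = d/g.
At (28, 7): MRS = 0.25.
The indifference curve has slope −0.25 at this bundle.

MRS = 0.25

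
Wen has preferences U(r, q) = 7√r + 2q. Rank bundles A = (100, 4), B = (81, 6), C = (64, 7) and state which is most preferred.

Bundle A

Evaluate utility at each bundle:
U(A) = 78.000.
U(B) = 75.000.
U(C) = 70.000.
Highest utility is A, so A ≻ B ≻ C.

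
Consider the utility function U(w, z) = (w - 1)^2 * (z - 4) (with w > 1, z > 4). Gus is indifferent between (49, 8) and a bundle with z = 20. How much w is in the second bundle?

w = 25

U(49, 8) = 9216.
Set U(w, 20) = 9216 and solve.
With z = 20: (20 − 4) = 16, so (w − 1)^2 = 9216/16 = 576.
Taking the square root (with w > 1): w − 1 = 24, so w = 25.
Check: U(25, 20) = 9216.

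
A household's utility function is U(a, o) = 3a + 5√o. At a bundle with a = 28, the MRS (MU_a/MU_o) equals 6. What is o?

o = 25

MU_a = 3, MU_o = 5/(2√o).
MRS = 3 ÷ (5/(2√o)).
MRS depends only on o: 1.2·√o = 6 ⇒ √o = 6/1.2 = 5 ⇒ o = 25.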